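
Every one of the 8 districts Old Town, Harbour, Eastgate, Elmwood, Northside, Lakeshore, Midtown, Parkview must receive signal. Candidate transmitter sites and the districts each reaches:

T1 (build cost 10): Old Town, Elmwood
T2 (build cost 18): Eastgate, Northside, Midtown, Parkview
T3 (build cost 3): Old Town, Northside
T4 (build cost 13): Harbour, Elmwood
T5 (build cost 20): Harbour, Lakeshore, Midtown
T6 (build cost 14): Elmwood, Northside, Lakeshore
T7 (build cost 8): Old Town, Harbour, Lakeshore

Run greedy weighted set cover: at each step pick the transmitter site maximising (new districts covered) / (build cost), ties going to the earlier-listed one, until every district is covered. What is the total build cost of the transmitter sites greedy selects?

Pick 1: T3 adds 2 new (Old Town, Northside) at build cost 3 (ratio 2/3).
Pick 2: T7 adds 2 new (Harbour, Lakeshore) at build cost 8 (ratio 2/8).
Pick 3: T2 adds 3 new (Eastgate, Midtown, Parkview) at build cost 18 (ratio 3/18).
Pick 4: T1 adds 1 new (Elmwood) at build cost 10 (ratio 1/10).
Greedy total build cost: 3 + 8 + 18 + 10 = 39. (The true optimum is 36, so greedy overshoots here.)

39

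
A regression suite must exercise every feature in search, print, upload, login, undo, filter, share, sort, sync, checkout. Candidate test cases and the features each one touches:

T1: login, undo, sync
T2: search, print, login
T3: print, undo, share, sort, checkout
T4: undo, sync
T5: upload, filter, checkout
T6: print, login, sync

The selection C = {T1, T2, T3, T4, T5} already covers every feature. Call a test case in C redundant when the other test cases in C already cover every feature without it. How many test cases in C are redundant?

Drop T1: the rest still cover every feature — redundant.
Drop T2: search uncovered — not redundant.
Drop T3: share, sort uncovered — not redundant.
Drop T4: the rest still cover every feature — redundant.
Drop T5: upload, filter uncovered — not redundant.
2 redundant: T1, T4.

2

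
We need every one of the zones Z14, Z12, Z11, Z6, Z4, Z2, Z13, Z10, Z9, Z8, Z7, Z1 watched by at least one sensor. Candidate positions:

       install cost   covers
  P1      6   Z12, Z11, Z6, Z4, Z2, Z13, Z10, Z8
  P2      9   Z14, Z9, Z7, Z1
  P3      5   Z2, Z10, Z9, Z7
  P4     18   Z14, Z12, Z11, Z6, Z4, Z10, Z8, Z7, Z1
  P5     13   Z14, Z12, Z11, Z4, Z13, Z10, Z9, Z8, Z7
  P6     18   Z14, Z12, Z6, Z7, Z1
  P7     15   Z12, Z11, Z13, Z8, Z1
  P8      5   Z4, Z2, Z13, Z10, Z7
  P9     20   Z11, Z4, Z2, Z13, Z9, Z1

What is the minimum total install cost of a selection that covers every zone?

15

P1, P2 cover every zone at install cost 6 + 9 = 15.
Any cover uses at least 2 sensor positions; among all covering selections none totals below 15.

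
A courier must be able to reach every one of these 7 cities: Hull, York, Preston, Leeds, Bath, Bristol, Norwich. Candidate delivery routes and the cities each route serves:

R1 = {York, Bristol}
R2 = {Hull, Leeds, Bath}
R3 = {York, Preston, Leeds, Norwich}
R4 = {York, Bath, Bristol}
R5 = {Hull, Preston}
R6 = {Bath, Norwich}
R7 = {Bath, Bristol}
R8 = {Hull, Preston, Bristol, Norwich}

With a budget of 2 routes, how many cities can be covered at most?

6

Choosing R2, R3 covers {Hull, York, Preston, Leeds, Bath, Norwich} — 6 cities.
No choice of 2 routes does better; here Bristol is left uncovered.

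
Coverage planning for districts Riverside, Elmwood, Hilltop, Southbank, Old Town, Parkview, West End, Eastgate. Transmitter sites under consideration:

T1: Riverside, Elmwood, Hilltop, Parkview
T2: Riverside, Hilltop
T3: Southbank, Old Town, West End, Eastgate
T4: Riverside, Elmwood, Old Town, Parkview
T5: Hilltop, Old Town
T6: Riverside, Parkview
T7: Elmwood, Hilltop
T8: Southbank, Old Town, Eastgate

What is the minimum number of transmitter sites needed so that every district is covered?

T1, T3 together cover {Riverside, Elmwood, Hilltop, Southbank, Old Town, Parkview, West End, Eastgate} — every district.
No single transmitter site contains all 8 districts, so 2 is optimal.

2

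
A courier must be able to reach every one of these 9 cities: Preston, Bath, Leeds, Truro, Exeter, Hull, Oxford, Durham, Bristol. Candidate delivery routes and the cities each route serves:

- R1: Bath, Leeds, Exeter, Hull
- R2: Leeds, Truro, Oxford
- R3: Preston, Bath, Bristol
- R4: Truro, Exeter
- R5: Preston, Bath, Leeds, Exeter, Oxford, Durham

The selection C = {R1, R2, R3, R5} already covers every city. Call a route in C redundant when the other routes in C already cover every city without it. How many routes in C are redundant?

0

Drop R1: Hull uncovered — not redundant.
Drop R2: Truro uncovered — not redundant.
Drop R3: Bristol uncovered — not redundant.
Drop R5: Durham uncovered — not redundant.
None of the routes in C is redundant.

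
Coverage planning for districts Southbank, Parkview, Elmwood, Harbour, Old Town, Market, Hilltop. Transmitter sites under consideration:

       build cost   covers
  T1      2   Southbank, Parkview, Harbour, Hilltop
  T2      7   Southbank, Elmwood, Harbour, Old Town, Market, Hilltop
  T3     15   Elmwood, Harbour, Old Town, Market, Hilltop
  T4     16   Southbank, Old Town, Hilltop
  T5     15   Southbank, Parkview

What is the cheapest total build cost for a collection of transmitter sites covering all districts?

9

T1, T2 cover every district at build cost 2 + 7 = 9.
Any cover uses at least 2 transmitter sites; among all covering selections none totals below 9.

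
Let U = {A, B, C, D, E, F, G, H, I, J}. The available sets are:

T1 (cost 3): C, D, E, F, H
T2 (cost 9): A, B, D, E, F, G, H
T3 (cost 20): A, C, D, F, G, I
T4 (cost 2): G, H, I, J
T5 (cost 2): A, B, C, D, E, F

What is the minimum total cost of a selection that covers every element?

T4, T5 cover every element at cost 2 + 2 = 4.
Any cover uses at least 2 sets; among all covering selections none totals below 4.

4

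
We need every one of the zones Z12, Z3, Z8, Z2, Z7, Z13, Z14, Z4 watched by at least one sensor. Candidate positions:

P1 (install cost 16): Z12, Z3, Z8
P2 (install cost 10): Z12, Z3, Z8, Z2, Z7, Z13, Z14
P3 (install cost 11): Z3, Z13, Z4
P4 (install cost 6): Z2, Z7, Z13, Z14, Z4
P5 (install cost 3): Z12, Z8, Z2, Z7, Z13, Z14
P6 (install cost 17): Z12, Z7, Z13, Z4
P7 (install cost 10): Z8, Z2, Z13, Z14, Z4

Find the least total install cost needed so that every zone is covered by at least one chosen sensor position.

14

P3, P5 cover every zone at install cost 11 + 3 = 14.
Any cover uses at least 2 sensor positions; among all covering selections none totals below 14.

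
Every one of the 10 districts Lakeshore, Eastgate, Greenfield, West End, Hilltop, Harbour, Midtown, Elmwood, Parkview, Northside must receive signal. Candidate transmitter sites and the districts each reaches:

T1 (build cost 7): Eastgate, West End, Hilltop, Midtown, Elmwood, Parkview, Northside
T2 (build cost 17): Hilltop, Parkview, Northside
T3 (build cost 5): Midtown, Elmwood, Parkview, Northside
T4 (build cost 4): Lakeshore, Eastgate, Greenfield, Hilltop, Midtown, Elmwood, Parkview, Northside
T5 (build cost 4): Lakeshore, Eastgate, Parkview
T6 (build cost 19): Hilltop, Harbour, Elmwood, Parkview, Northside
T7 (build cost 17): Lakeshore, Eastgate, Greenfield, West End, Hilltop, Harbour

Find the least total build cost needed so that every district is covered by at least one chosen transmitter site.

21

T4, T7 cover every district at build cost 4 + 17 = 21.
Any cover uses at least 2 transmitter sites; among all covering selections none totals below 21.
Greedy by coverage-per-build cost would pick T4, T1, T7 for 28 — worse than the optimum 21.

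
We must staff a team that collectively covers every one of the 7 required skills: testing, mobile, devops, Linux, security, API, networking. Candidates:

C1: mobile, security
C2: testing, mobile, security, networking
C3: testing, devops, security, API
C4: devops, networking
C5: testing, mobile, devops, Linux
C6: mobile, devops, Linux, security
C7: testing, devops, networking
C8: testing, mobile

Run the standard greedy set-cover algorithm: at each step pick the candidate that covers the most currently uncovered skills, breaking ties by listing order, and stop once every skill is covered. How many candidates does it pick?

3

Pick 1: C2 covers 4 new skills (testing, mobile, security, networking).
Pick 2: C3 covers 2 new skills (devops, API).
Pick 3: C5 covers 1 new skills (Linux).
Greedy uses 3 candidates.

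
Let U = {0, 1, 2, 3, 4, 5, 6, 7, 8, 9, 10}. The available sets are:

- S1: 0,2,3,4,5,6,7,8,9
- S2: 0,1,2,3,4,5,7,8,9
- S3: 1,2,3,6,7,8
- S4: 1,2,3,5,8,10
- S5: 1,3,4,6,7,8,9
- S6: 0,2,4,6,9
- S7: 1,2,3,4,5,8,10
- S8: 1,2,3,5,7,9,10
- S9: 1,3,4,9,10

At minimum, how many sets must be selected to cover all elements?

S1, S4 together cover {0, 1, 2, 3, 4, 5, 6, 7, 8, 9, 10} — every element.
No single set contains all 11 elements, so 2 is optimal.

2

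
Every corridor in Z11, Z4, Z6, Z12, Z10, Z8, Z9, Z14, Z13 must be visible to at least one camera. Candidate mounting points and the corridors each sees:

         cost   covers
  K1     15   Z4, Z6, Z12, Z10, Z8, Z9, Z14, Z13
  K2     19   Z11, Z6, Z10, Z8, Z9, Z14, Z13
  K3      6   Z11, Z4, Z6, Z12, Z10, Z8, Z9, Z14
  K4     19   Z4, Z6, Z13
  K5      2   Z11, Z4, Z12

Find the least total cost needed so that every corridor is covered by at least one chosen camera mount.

17

K1, K5 cover every corridor at cost 15 + 2 = 17.
Any cover uses at least 2 camera mounts; among all covering selections none totals below 17.
Greedy by coverage-per-cost would pick K5, K3, K1 for 23 — worse than the optimum 17.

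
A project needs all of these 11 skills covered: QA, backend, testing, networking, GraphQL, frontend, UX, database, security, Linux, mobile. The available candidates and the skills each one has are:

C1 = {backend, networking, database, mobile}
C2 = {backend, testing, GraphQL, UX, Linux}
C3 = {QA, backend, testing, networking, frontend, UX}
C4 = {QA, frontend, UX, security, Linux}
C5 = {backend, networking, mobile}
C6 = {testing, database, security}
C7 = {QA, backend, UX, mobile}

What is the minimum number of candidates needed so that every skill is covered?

C1, C2, C4 together cover {QA, backend, testing, networking, GraphQL, frontend, UX, database, security, Linux, mobile} — every skill.
No 2 of the 7 candidates cover everything (all 21 pairs fall short), so 3 is minimum.
Greedy (largest uncovered first) would take C3, C1, C2, C4 — 4 candidates — but 3 suffice.

3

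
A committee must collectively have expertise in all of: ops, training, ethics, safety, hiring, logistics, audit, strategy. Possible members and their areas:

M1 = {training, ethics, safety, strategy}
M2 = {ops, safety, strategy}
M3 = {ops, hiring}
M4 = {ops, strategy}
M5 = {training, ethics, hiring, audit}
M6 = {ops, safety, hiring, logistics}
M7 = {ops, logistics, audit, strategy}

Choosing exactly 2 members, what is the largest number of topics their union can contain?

7

Choosing M1, M6 covers {ops, training, ethics, safety, hiring, logistics, strategy} — 7 topics.
No choice of 2 members does better; here audit is left uncovered.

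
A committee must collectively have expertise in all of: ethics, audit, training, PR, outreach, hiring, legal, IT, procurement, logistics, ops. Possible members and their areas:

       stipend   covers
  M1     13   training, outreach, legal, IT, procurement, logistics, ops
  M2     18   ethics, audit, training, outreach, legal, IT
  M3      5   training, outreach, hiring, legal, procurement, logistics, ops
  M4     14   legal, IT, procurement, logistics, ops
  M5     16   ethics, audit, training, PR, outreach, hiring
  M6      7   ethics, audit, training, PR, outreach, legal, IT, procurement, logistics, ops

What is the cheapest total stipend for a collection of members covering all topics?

M3, M6 cover every topic at stipend 5 + 7 = 12.
Any cover uses at least 2 members; among all covering selections none totals below 12.

12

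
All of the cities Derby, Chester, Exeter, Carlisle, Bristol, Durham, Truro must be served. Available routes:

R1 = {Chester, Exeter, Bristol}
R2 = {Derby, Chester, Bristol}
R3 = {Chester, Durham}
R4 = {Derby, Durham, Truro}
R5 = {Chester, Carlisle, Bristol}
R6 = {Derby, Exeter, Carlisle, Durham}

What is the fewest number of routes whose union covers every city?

R1, R4, R5 together cover {Derby, Chester, Exeter, Carlisle, Bristol, Durham, Truro} — every city.
No 2 of the 6 routes cover everything (all 15 pairs fall short), so 3 is minimum.

3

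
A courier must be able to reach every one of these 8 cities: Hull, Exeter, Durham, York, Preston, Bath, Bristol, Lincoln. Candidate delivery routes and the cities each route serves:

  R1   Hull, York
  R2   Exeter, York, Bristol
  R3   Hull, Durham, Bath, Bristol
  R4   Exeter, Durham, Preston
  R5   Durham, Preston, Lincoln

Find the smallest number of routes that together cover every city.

3

R2, R3, R5 together cover {Hull, Exeter, Durham, York, Preston, Bath, Bristol, Lincoln} — every city.
No 2 of the 5 routes cover everything (all 10 pairs fall short), so 3 is minimum.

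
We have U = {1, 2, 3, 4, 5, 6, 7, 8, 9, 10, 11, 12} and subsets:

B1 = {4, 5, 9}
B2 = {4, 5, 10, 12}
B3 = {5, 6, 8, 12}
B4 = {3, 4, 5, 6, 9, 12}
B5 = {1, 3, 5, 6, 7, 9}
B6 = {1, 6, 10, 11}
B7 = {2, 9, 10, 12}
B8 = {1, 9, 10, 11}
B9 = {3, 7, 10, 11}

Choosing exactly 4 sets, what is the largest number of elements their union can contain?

11

Choosing B1, B3, B5, B6 covers {1, 3, 4, 5, 6, 7, 8, 9, 10, 11, 12} — 11 elements.
No choice of 4 sets does better; here 2 is left uncovered.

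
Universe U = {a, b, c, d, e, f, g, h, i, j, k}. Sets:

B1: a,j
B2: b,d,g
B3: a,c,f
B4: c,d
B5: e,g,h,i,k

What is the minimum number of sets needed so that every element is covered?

4

B1, B2, B3, B5 together cover {a, b, c, d, e, f, g, h, i, j, k} — every element.
No 3 of the 5 sets cover everything (all 10 triples fall short), so 4 is minimum.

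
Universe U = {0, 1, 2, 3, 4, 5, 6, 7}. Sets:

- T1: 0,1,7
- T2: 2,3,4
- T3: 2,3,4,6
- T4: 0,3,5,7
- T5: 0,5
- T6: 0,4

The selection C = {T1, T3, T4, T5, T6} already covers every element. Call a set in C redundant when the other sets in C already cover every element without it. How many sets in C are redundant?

Drop T1: 1 uncovered — not redundant.
Drop T3: 2, 6 uncovered — not redundant.
Drop T4: the rest still cover every element — redundant.
Drop T5: the rest still cover every element — redundant.
Drop T6: the rest still cover every element — redundant.
3 redundant: T4, T5, T6.

3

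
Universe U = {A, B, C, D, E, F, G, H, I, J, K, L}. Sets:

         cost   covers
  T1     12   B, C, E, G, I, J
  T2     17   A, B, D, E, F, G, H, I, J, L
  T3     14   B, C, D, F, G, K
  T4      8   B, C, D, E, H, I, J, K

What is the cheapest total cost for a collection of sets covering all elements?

25

T2, T4 cover every element at cost 17 + 8 = 25.
Any cover uses at least 2 sets; among all covering selections none totals below 25.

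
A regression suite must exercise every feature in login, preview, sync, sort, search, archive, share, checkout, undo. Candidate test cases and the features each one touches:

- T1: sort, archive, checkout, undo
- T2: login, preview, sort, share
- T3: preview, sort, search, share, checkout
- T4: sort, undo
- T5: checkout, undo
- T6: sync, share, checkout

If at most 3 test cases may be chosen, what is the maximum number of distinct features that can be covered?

8

Choosing T1, T2, T3 covers {login, preview, sort, search, archive, share, checkout, undo} — 8 features.
No choice of 3 test cases does better; here sync is left uncovered.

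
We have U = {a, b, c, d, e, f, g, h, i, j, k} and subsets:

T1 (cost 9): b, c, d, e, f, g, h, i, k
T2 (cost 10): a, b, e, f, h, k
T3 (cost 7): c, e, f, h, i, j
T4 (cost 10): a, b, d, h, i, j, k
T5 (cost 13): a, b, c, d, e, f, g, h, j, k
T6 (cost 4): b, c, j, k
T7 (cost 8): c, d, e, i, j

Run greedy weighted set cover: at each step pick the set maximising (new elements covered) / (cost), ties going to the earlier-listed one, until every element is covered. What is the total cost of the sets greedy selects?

23

Pick 1: T1 adds 9 new (b, c, d, e, f, g, h, i, k) at cost 9 (ratio 9/9).
Pick 2: T6 adds 1 new (j) at cost 4 (ratio 1/4).
Pick 3: T2 adds 1 new (a) at cost 10 (ratio 1/10).
Greedy total cost: 9 + 4 + 10 = 23. (The true optimum is 19, so greedy overshoots here.)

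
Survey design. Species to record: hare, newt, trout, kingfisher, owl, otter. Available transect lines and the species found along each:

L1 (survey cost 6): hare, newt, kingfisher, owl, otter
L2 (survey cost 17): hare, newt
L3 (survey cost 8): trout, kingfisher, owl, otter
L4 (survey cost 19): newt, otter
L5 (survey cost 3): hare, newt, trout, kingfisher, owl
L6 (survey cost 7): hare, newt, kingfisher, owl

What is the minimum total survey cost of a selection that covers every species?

9

L1, L5 cover every species at survey cost 6 + 3 = 9.
Any cover uses at least 2 transects; among all covering selections none totals below 9.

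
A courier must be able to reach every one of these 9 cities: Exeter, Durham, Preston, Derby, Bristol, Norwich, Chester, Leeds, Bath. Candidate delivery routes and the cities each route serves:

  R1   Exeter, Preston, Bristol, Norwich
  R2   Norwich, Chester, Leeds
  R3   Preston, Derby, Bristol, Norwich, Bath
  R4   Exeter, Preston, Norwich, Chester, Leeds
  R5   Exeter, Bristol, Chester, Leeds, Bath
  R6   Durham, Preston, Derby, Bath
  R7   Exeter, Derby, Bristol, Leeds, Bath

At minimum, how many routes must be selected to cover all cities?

R1, R2, R6 together cover {Exeter, Durham, Preston, Derby, Bristol, Norwich, Chester, Leeds, Bath} — every city.
No 2 of the 7 routes cover everything (all 21 pairs fall short), so 3 is minimum.

3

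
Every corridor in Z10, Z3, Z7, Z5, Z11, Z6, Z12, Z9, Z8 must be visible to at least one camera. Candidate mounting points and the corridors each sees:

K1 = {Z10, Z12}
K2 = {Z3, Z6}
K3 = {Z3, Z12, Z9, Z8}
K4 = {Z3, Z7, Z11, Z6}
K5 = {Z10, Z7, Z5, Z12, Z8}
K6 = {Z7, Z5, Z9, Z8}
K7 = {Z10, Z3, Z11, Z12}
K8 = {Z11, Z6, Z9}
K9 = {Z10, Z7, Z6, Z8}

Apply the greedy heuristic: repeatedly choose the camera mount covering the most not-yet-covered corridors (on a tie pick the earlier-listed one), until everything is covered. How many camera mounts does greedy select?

3

Pick 1: K5 covers 5 new corridors (Z10, Z7, Z5, Z12, Z8).
Pick 2: K4 covers 3 new corridors (Z3, Z11, Z6).
Pick 3: K3 covers 1 new corridors (Z9).
Greedy uses 3 camera mounts.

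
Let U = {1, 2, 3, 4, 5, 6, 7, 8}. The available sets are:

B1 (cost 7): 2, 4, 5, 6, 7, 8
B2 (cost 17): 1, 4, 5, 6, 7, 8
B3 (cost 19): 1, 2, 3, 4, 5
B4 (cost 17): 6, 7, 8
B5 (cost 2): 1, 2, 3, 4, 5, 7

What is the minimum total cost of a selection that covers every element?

B1, B5 cover every element at cost 7 + 2 = 9.
Any cover uses at least 2 sets; among all covering selections none totals below 9.

9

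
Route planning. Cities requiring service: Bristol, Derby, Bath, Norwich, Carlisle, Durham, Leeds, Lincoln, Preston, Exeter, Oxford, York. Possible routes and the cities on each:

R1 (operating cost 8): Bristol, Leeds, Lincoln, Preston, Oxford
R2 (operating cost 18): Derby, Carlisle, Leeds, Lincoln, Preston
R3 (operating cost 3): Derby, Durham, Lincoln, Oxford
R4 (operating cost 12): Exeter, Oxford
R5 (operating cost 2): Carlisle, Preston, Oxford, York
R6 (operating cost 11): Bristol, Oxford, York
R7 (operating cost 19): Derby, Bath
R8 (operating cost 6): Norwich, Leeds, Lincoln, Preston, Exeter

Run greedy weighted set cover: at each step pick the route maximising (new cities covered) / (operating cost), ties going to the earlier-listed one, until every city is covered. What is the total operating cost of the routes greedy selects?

38

Pick 1: R5 adds 4 new (Carlisle, Preston, Oxford, York) at operating cost 2 (ratio 4/2).
Pick 2: R3 adds 3 new (Derby, Durham, Lincoln) at operating cost 3 (ratio 3/3).
Pick 3: R8 adds 3 new (Norwich, Leeds, Exeter) at operating cost 6 (ratio 3/6).
Pick 4: R1 adds 1 new (Bristol) at operating cost 8 (ratio 1/8).
Pick 5: R7 adds 1 new (Bath) at operating cost 19 (ratio 1/19).
Greedy total operating cost: 2 + 3 + 6 + 8 + 19 = 38.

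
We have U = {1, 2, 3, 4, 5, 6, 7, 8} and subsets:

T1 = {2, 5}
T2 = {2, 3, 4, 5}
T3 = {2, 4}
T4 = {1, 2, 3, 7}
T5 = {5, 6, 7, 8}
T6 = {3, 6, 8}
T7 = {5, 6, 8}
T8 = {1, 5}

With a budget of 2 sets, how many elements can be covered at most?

Choosing T2, T5 covers {2, 3, 4, 5, 6, 7, 8} — 7 elements.
No choice of 2 sets does better; here 1 is left uncovered.

7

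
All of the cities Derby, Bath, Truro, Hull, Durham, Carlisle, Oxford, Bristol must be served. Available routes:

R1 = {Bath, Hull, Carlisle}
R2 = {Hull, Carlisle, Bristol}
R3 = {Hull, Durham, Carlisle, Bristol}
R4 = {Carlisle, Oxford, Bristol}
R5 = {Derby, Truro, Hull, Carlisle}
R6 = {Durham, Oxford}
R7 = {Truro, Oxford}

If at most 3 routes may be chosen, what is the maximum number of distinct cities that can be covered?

Choosing R1, R3, R5 covers {Derby, Bath, Truro, Hull, Durham, Carlisle, Bristol} — 7 cities.
No choice of 3 routes does better; here Oxford is left uncovered.

7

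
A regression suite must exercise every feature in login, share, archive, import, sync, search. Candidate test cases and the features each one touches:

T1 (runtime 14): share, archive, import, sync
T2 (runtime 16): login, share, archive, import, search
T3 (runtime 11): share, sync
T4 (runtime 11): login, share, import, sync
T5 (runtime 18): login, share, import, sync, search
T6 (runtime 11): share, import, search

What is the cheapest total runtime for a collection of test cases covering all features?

27

T2, T3 cover every feature at runtime 16 + 11 = 27.
Any cover uses at least 2 test cases; among all covering selections none totals below 27.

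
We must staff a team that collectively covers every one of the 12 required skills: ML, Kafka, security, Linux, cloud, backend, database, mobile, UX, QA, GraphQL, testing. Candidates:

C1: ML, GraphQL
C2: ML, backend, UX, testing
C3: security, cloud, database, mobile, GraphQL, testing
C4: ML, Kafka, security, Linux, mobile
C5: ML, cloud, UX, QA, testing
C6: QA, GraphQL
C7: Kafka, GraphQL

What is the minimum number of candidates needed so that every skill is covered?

C2, C3, C4, C5 together cover {ML, Kafka, security, Linux, cloud, backend, database, mobile, UX, QA, GraphQL, testing} — every skill.
No 3 of the 7 candidates cover everything (all 35 triples fall short), so 4 is minimum.

4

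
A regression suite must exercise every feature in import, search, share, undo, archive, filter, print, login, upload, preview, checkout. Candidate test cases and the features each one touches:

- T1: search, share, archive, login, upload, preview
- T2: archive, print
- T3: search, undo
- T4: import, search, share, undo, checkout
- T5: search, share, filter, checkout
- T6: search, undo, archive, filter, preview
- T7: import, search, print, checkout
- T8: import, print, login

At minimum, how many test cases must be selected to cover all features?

3

T1, T6, T7 together cover {import, search, share, undo, archive, filter, print, login, upload, preview, checkout} — every feature.
No 2 of the 8 test cases cover everything (all 28 pairs fall short), so 3 is minimum.
Greedy (largest uncovered first) would take T1, T4, T2, T5 — 4 test cases — but 3 suffice.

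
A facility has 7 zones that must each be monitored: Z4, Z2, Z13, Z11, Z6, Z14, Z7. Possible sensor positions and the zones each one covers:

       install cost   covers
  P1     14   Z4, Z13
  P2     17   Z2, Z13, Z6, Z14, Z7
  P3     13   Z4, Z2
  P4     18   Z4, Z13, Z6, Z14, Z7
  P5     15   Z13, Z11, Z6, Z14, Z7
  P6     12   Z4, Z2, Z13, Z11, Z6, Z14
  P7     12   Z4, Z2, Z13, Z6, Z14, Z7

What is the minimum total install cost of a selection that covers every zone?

P6, P7 cover every zone at install cost 12 + 12 = 24.
Any cover uses at least 2 sensor positions; among all covering selections none totals below 24.

24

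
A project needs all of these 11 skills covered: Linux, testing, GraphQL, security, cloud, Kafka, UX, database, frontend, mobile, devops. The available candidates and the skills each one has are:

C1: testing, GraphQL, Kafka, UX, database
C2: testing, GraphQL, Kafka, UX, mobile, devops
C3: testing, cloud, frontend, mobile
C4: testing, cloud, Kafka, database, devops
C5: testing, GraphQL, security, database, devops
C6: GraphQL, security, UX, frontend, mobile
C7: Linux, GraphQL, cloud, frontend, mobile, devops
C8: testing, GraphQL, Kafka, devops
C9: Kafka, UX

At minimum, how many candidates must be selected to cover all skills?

3

C1, C5, C7 together cover {Linux, testing, GraphQL, security, cloud, Kafka, UX, database, frontend, mobile, devops} — every skill.
No 2 of the 9 candidates cover everything (all 36 pairs fall short), so 3 is minimum.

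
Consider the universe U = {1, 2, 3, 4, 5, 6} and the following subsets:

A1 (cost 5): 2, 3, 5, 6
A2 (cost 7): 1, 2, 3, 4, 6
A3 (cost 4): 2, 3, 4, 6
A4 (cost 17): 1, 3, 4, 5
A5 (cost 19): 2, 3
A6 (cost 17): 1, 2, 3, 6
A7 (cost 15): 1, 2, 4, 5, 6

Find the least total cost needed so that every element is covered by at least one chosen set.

12

A1, A2 cover every element at cost 5 + 7 = 12.
Any cover uses at least 2 sets; among all covering selections none totals below 12.
Greedy by coverage-per-cost would pick A3, A1, A2 for 16 — worse than the optimum 12.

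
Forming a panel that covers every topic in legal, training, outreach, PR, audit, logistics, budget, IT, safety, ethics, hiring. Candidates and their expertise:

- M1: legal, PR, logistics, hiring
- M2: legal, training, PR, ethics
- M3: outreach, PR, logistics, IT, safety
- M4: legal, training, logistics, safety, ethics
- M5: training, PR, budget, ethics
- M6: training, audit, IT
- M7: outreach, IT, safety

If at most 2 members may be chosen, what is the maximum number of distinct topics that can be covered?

Choosing M2, M3 covers {legal, training, outreach, PR, logistics, IT, safety, ethics} — 8 topics.
No choice of 2 members does better; here audit, budget, hiring are left uncovered.

8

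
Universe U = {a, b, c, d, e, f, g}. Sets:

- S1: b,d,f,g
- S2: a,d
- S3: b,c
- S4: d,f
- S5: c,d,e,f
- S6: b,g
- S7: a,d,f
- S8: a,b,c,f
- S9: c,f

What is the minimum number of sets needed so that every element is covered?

3

S1, S2, S5 together cover {a, b, c, d, e, f, g} — every element.
No 2 of the 9 sets cover everything (all 36 pairs fall short), so 3 is minimum.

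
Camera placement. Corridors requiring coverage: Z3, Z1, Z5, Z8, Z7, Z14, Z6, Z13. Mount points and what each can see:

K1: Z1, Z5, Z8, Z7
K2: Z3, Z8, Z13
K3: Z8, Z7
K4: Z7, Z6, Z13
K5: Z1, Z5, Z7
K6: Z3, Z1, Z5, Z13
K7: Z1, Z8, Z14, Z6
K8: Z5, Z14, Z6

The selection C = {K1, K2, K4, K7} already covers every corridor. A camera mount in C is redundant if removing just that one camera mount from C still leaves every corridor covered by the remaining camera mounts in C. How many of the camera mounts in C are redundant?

1

Drop K1: Z5 uncovered — not redundant.
Drop K2: Z3 uncovered — not redundant.
Drop K4: the rest still cover every corridor — redundant.
Drop K7: Z14 uncovered — not redundant.
1 redundant: K4.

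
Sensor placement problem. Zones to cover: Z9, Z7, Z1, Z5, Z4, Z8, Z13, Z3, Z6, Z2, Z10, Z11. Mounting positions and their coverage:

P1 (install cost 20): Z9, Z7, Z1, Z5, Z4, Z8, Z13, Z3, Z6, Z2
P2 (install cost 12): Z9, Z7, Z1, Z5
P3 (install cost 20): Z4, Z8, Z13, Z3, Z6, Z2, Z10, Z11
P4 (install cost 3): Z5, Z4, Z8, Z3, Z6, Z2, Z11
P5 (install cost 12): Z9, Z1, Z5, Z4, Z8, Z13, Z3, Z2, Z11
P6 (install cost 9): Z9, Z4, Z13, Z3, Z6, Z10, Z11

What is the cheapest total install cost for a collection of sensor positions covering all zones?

P2, P4, P6 cover every zone at install cost 12 + 3 + 9 = 24.
Any cover uses at least 2 sensor positions; among all covering selections none totals below 24.

24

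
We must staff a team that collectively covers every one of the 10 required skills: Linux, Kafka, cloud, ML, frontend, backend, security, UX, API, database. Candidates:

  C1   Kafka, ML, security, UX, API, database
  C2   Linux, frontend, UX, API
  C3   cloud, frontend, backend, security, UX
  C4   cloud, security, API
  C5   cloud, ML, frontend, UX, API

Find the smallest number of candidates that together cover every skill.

3

C1, C2, C3 together cover {Linux, Kafka, cloud, ML, frontend, backend, security, UX, API, database} — every skill.
No 2 of the 5 candidates cover everything (all 10 pairs fall short), so 3 is minimum.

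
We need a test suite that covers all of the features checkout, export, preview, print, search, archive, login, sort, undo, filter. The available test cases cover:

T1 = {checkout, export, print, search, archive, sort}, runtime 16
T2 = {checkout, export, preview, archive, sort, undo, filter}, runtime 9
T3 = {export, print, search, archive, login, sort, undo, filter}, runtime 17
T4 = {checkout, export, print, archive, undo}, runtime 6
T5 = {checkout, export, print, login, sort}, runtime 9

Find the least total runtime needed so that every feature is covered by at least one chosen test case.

26

T2, T3 cover every feature at runtime 9 + 17 = 26.
Any cover uses at least 2 test cases; among all covering selections none totals below 26.
Greedy by coverage-per-runtime would pick T4, T2, T3 for 32 — worse than the optimum 26.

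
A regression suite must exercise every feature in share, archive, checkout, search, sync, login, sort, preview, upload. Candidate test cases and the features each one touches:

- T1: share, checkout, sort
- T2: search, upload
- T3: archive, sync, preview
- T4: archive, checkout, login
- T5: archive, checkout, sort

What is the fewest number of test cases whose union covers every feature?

T1, T2, T3, T4 together cover {share, archive, checkout, search, sync, login, sort, preview, upload} — every feature.
No 3 of the 5 test cases cover everything (all 10 triples fall short), so 4 is minimum.

4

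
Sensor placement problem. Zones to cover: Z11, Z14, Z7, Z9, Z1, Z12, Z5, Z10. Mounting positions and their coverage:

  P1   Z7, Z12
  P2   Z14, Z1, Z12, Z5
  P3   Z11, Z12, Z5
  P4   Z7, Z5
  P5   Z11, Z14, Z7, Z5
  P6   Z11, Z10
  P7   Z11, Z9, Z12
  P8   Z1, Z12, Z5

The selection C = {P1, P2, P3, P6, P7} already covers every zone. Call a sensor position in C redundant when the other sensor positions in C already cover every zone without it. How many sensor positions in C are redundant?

1

Drop P1: Z7 uncovered — not redundant.
Drop P2: Z14, Z1 uncovered — not redundant.
Drop P3: the rest still cover every zone — redundant.
Drop P6: Z10 uncovered — not redundant.
Drop P7: Z9 uncovered — not redundant.
1 redundant: P3.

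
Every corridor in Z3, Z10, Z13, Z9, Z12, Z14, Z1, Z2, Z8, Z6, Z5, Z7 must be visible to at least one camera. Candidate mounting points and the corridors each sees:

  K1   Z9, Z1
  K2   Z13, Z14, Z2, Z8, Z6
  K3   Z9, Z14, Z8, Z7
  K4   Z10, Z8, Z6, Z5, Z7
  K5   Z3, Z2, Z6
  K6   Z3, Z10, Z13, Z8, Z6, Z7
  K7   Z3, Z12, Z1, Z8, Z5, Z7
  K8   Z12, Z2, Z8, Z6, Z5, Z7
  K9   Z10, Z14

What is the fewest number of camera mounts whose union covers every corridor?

K1, K2, K4, K7 together cover {Z3, Z10, Z13, Z9, Z12, Z14, Z1, Z2, Z8, Z6, Z5, Z7} — every corridor.
No 3 of the 9 camera mounts cover everything (all 84 triples fall short), so 4 is minimum.

4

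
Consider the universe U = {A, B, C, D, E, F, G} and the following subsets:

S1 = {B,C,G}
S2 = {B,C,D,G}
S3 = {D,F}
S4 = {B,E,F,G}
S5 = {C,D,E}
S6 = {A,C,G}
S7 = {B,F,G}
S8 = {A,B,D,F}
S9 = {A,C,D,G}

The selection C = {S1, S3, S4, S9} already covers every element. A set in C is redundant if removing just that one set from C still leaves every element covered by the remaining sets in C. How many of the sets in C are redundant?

Drop S1: the rest still cover every element — redundant.
Drop S3: the rest still cover every element — redundant.
Drop S4: E uncovered — not redundant.
Drop S9: A uncovered — not redundant.
2 redundant: S1, S3.

2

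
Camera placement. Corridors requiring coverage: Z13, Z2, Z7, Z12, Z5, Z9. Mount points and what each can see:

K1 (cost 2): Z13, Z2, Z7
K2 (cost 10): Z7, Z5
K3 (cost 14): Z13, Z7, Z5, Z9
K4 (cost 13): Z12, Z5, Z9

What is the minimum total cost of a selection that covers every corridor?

K1, K4 cover every corridor at cost 2 + 13 = 15.
Any cover uses at least 2 camera mounts; among all covering selections none totals below 15.

15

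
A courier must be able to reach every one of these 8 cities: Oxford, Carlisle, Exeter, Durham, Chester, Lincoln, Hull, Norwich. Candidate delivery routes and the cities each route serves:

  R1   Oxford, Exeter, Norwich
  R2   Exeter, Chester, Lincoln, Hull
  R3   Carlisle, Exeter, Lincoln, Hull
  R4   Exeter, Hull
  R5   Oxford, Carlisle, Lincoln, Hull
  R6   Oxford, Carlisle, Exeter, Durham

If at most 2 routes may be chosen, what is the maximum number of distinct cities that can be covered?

7

Choosing R2, R6 covers {Oxford, Carlisle, Exeter, Durham, Chester, Lincoln, Hull} — 7 cities.
No choice of 2 routes does better; here Norwich is left uncovered.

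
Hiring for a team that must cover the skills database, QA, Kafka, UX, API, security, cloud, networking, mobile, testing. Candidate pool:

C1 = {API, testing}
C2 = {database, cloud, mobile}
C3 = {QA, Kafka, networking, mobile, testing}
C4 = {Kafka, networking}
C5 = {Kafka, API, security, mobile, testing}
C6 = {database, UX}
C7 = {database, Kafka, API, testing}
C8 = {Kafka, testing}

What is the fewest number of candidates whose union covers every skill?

C2, C3, C5, C6 together cover {database, QA, Kafka, UX, API, security, cloud, networking, mobile, testing} — every skill.
No 3 of the 8 candidates cover everything (all 56 triples fall short), so 4 is minimum.

4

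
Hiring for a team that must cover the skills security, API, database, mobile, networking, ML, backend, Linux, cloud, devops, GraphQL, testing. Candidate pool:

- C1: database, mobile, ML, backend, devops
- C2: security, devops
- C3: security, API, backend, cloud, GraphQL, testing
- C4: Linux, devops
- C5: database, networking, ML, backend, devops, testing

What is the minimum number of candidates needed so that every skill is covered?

4

C1, C3, C4, C5 together cover {security, API, database, mobile, networking, ML, backend, Linux, cloud, devops, GraphQL, testing} — every skill.
No 3 of the 5 candidates cover everything (all 10 triples fall short), so 4 is minimum.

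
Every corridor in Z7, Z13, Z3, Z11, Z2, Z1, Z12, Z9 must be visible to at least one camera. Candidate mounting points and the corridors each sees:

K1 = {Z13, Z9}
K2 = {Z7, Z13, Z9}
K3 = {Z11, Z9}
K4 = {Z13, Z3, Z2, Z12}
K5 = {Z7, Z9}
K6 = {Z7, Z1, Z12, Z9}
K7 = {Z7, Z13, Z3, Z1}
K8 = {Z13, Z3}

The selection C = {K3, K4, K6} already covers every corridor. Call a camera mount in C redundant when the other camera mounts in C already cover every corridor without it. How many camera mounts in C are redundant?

Drop K3: Z11 uncovered — not redundant.
Drop K4: Z13, Z3, Z2 uncovered — not redundant.
Drop K6: Z7, Z1 uncovered — not redundant.
None of the camera mounts in C is redundant.

0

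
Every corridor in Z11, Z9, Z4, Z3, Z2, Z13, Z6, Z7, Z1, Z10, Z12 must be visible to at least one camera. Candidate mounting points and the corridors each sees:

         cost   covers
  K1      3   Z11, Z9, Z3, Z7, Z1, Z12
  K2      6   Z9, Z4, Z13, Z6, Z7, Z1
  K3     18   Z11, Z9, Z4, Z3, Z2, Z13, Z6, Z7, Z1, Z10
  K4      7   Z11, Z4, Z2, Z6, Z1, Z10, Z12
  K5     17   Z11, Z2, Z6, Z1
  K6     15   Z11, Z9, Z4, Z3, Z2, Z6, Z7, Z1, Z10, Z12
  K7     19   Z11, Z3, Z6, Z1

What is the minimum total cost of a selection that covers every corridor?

K1, K2, K4 cover every corridor at cost 3 + 6 + 7 = 16.
Any cover uses at least 2 camera mounts; among all covering selections none totals below 16.

16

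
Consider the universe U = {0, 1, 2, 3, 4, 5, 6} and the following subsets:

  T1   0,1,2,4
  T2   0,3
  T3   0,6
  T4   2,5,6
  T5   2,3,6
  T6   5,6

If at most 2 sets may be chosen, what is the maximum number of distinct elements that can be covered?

Choosing T1, T4 covers {0, 1, 2, 4, 5, 6} — 6 elements.
No choice of 2 sets does better; here 3 is left uncovered.

6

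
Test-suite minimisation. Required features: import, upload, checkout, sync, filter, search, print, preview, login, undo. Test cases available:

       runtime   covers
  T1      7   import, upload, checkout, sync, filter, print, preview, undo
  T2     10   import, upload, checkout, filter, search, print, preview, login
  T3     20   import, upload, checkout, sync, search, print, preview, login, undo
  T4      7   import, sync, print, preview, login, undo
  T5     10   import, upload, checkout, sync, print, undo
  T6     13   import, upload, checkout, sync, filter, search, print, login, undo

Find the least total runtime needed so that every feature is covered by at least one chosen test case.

T1, T2 cover every feature at runtime 7 + 10 = 17.
Any cover uses at least 2 test cases; among all covering selections none totals below 17.

17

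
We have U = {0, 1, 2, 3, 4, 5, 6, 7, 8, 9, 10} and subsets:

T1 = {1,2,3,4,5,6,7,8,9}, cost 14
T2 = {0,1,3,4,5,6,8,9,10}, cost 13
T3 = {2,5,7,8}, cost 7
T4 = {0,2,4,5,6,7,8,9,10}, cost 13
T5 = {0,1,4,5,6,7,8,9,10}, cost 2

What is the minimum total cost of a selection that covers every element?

T1, T5 cover every element at cost 14 + 2 = 16.
Any cover uses at least 2 sets; among all covering selections none totals below 16.

16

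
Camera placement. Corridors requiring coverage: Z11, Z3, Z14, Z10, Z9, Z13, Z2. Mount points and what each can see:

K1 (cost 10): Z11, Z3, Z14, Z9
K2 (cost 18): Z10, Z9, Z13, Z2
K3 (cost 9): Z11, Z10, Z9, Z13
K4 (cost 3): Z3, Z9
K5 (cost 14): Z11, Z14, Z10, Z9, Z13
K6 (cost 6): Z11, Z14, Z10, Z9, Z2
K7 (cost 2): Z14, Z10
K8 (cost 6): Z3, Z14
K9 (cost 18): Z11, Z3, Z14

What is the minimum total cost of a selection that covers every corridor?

18

K3, K4, K6 cover every corridor at cost 9 + 3 + 6 = 18.
Any cover uses at least 2 camera mounts; among all covering selections none totals below 18.
Greedy by coverage-per-cost would pick K7, K4, K6, K3 for 20 — worse than the optimum 18.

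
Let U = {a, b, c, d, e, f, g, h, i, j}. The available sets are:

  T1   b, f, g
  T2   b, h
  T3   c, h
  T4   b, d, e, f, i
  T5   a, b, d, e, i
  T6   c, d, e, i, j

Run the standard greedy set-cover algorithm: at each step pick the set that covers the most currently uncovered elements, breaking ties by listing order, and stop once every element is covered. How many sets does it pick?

Pick 1: T4 covers 5 new elements (b, d, e, f, i).
Pick 2: T3 covers 2 new elements (c, h).
Pick 3: T1 covers 1 new elements (g).
Pick 4: T5 covers 1 new elements (a).
Pick 5: T6 covers 1 new elements (j).
Greedy uses 5 sets. (The true minimum is 4.)

5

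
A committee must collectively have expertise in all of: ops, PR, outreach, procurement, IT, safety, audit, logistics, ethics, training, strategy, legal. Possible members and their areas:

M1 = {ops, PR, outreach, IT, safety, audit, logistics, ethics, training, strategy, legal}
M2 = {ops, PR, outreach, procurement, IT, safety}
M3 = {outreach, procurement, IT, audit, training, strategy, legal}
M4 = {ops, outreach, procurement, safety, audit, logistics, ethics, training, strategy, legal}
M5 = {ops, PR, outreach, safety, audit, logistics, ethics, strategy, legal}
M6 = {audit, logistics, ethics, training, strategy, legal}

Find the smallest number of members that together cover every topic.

M1, M2 together cover {ops, PR, outreach, procurement, IT, safety, audit, logistics, ethics, training, strategy, legal} — every topic.
No single member contains all 12 topics, so 2 is optimal.

2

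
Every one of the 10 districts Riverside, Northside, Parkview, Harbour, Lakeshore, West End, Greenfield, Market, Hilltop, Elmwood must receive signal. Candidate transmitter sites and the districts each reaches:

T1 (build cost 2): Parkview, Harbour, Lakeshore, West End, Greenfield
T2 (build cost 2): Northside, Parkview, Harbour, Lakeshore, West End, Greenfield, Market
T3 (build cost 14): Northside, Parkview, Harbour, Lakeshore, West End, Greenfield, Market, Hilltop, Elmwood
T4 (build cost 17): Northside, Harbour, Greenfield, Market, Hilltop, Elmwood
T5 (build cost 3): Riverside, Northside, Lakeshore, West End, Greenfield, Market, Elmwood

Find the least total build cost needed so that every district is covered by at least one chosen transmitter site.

T3, T5 cover every district at build cost 14 + 3 = 17.
Any cover uses at least 2 transmitter sites; among all covering selections none totals below 17.
Greedy by coverage-per-build cost would pick T2, T5, T3 for 19 — worse than the optimum 17.

17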